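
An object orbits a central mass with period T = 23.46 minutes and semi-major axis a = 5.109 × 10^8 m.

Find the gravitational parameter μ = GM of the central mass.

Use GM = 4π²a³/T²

Convert to SI: T = 23.46 minutes = 1407.6 s.
GM = 4π² · a³ / T².
GM = 4π² · (5.109e+08)³ / (1407.6)² m³/s² ≈ 2.657e+21 m³/s² = 2.657 × 10^21 m³/s².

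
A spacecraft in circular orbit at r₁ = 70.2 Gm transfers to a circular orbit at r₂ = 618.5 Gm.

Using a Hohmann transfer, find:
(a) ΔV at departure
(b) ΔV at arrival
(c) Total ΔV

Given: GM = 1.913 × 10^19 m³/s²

Convert to SI: r₁ = 70.2 Gm = 7.02e+10 m; r₂ = 618.5 Gm = 6.185e+11 m.
Transfer semi-major axis: a_t = (r₁ + r₂)/2 = (7.02e+10 + 6.185e+11)/2 = 3.4435e+11 m.
Circular speeds: v₁ = √(GM/r₁) = 16507.8 m/s, v₂ = √(GM/r₂) = 5561.44 m/s.
Transfer speeds (vis-viva v² = GM(2/r − 1/a_t)): v₁ᵗ = 22123.7 m/s, v₂ᵗ = 2511.05 m/s.
(a) ΔV₁ = |v₁ᵗ − v₁| ≈ 5616 m/s = 5.616 km/s.
(b) ΔV₂ = |v₂ − v₂ᵗ| ≈ 3050 m/s = 3.05 km/s.
(c) ΔV_total = ΔV₁ + ΔV₂ ≈ 8666 m/s = 8.666 km/s.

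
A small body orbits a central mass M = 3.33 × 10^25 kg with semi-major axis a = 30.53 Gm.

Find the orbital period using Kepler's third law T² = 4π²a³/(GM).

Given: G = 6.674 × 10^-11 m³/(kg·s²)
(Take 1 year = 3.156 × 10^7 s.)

Convert to SI: a = 30.53 Gm = 3.053e+10 m.
GM = G · M = 6.674e-11 · 3.33e+25 = 2.22244e+15 m³/s².
Kepler's third law: T = 2π √(a³ / GM).
Substituting a = 3.053e+10 m and GM = 2.22244e+15 m³/s²:
T = 2π √((3.053e+10)³ / 2.22244e+15) s
T ≈ 7.11e+08 s = 22.53 years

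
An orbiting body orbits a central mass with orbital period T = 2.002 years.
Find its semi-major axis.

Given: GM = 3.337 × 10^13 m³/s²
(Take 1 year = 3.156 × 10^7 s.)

Convert to SI: T = 2.002 years = 6.31831e+07 s.
Invert Kepler's third law: a = (GM · T² / (4π²))^(1/3).
Substituting T = 6.31831e+07 s and GM = 3.337e+13 m³/s²:
a = (3.337e+13 · (6.31831e+07)² / (4π²))^(1/3) m
a ≈ 1.5e+09 m = 1.5 Gm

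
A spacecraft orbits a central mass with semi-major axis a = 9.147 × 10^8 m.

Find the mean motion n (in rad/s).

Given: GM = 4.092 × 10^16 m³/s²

n = √(GM / a³).
n = √(4.092e+16 / (9.147e+08)³) rad/s ≈ 7.312e-06 rad/s.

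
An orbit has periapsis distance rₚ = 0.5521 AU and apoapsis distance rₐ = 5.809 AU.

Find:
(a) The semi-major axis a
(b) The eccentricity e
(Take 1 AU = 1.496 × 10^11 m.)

Convert to SI: rₚ = 0.5521 AU = 8.25942e+10 m; rₐ = 5.809 AU = 8.69026e+11 m.
(a) a = (rₚ + rₐ) / 2 = (8.25942e+10 + 8.69026e+11) / 2 ≈ 4.758e+11 m = 3.181 AU.
(b) e = (rₐ − rₚ) / (rₐ + rₚ) = (8.69026e+11 − 8.25942e+10) / (8.69026e+11 + 8.25942e+10) ≈ 0.8264.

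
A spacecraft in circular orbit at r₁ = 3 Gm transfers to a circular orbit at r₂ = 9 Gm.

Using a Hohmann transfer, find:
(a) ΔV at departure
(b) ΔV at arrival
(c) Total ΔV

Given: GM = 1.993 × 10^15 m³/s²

Convert to SI: r₁ = 3 Gm = 3e+09 m; r₂ = 9 Gm = 9e+09 m.
Transfer semi-major axis: a_t = (r₁ + r₂)/2 = (3e+09 + 9e+09)/2 = 6e+09 m.
Circular speeds: v₁ = √(GM/r₁) = 815.066 m/s, v₂ = √(GM/r₂) = 470.579 m/s.
Transfer speeds (vis-viva v² = GM(2/r − 1/a_t)): v₁ᵗ = 998.248 m/s, v₂ᵗ = 332.749 m/s.
(a) ΔV₁ = |v₁ᵗ − v₁| ≈ 183.2 m/s = 183.2 m/s.
(b) ΔV₂ = |v₂ − v₂ᵗ| ≈ 137.8 m/s = 137.8 m/s.
(c) ΔV_total = ΔV₁ + ΔV₂ ≈ 321 m/s = 321 m/s.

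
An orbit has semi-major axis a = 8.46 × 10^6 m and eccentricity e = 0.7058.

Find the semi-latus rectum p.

p = a (1 − e²).
p = 8.46e+06 · (1 − (0.7058)²) = 8.46e+06 · 0.501846 ≈ 4.246e+06 m = 4.246 × 10^6 m.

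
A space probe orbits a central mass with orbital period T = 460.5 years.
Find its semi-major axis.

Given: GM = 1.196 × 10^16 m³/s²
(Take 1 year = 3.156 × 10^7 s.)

Convert to SI: T = 460.5 years = 1.45334e+10 s.
Invert Kepler's third law: a = (GM · T² / (4π²))^(1/3).
Substituting T = 1.45334e+10 s and GM = 1.196e+16 m³/s²:
a = (1.196e+16 · (1.45334e+10)² / (4π²))^(1/3) m
a ≈ 4e+11 m = 400 Gm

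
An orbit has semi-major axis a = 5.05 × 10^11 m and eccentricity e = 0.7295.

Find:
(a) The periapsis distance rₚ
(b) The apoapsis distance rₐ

(a) rₚ = a(1 − e) = 5.05e+11 · (1 − 0.7295) = 5.05e+11 · 0.2705 ≈ 1.366e+11 m = 1.366 × 10^11 m.
(b) rₐ = a(1 + e) = 5.05e+11 · (1 + 0.7295) = 5.05e+11 · 1.7295 ≈ 8.734e+11 m = 8.734 × 10^11 m.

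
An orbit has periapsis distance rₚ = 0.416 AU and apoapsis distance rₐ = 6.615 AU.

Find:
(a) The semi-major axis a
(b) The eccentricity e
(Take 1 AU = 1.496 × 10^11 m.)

Convert to SI: rₚ = 0.416 AU = 6.22336e+10 m; rₐ = 6.615 AU = 9.89604e+11 m.
(a) a = (rₚ + rₐ) / 2 = (6.22336e+10 + 9.89604e+11) / 2 ≈ 5.259e+11 m = 3.515 AU.
(b) e = (rₐ − rₚ) / (rₐ + rₚ) = (9.89604e+11 − 6.22336e+10) / (9.89604e+11 + 6.22336e+10) ≈ 0.8817.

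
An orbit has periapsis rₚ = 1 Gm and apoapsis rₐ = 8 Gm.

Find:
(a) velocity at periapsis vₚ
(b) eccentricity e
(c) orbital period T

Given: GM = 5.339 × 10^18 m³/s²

Convert to SI: rₚ = 1 Gm = 1e+09 m; rₐ = 8 Gm = 8e+09 m.
(a) With a = (rₚ + rₐ)/2 = 4.5e+09 m, vₚ = √(GM (2/rₚ − 1/a)) = √(5.339e+18 · (2/1e+09 − 1/4.5e+09)) m/s ≈ 9.742e+04 m/s
(b) e = (rₐ − rₚ)/(rₐ + rₚ) = (8e+09 − 1e+09)/(8e+09 + 1e+09) ≈ 0.7778
(c) With a = (rₚ + rₐ)/2 = 4.5e+09 m, T = 2π √(a³/GM) = 2π √((4.5e+09)³/5.339e+18) s ≈ 8.209e+05 s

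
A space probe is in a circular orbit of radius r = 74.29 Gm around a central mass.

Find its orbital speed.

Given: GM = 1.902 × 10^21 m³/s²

Convert to SI: r = 74.29 Gm = 7.429e+10 m.
For a circular orbit, gravity supplies the centripetal force, so v = √(GM / r).
v = √(1.902e+21 / 7.429e+10) m/s ≈ 1.6e+05 m/s = 160 km/s.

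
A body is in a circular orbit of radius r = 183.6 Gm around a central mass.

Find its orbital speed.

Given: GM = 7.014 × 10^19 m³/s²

Convert to SI: r = 183.6 Gm = 1.836e+11 m.
For a circular orbit, gravity supplies the centripetal force, so v = √(GM / r).
v = √(7.014e+19 / 1.836e+11) m/s ≈ 1.955e+04 m/s = 19.55 km/s.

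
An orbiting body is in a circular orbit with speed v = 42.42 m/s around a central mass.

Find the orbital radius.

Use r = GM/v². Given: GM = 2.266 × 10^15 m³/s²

For a circular orbit, v² = GM / r, so r = GM / v².
r = 2.266e+15 / (42.42)² m ≈ 1.259e+12 m = 1.259 × 10^12 m.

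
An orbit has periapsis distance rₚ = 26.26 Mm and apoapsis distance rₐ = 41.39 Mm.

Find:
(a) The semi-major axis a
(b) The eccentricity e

Convert to SI: rₚ = 26.26 Mm = 2.626e+07 m; rₐ = 41.39 Mm = 4.139e+07 m.
(a) a = (rₚ + rₐ) / 2 = (2.626e+07 + 4.139e+07) / 2 ≈ 3.382e+07 m = 33.83 Mm.
(b) e = (rₐ − rₚ) / (rₐ + rₚ) = (4.139e+07 − 2.626e+07) / (4.139e+07 + 2.626e+07) ≈ 0.2237.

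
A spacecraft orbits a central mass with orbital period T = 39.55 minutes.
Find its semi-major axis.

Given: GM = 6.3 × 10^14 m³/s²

Convert to SI: T = 39.55 minutes = 2373 s.
Invert Kepler's third law: a = (GM · T² / (4π²))^(1/3).
Substituting T = 2373 s and GM = 6.3e+14 m³/s²:
a = (6.3e+14 · (2373)² / (4π²))^(1/3) m
a ≈ 4.479e+06 m = 4.479 Mm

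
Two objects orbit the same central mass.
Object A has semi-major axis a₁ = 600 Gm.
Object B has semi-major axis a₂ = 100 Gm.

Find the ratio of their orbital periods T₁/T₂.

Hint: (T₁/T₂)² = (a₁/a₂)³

Convert to SI: a₁ = 600 Gm = 6e+11 m; a₂ = 100 Gm = 1e+11 m.
From Kepler's third law, (T₁/T₂)² = (a₁/a₂)³, so T₁/T₂ = (a₁/a₂)^(3/2).
a₁/a₂ = 6e+11 / 1e+11 = 6.
T₁/T₂ = (6)^(3/2) ≈ 14.7.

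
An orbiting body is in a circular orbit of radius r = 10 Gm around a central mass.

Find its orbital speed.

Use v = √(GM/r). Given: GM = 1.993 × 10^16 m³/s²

Convert to SI: r = 10 Gm = 1e+10 m.
For a circular orbit, gravity supplies the centripetal force, so v = √(GM / r).
v = √(1.993e+16 / 1e+10) m/s ≈ 1412 m/s = 1.412 km/s.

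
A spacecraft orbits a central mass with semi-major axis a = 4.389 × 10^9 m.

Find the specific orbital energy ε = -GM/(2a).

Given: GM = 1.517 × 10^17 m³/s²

ε = −GM / (2a).
ε = −1.517e+17 / (2 · 4.389e+09) J/kg ≈ -1.728e+07 J/kg = -17.28 MJ/kg.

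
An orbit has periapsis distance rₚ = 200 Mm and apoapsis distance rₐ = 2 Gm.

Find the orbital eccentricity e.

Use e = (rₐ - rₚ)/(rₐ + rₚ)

Convert to SI: rₚ = 200 Mm = 2e+08 m; rₐ = 2 Gm = 2e+09 m.
e = (rₐ − rₚ) / (rₐ + rₚ).
e = (2e+09 − 2e+08) / (2e+09 + 2e+08) = 1.8e+09 / 2.2e+09 ≈ 0.8182.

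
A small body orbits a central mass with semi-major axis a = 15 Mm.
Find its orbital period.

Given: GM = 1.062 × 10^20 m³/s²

Convert to SI: a = 15 Mm = 1.5e+07 m.
Kepler's third law: T = 2π √(a³ / GM).
Substituting a = 1.5e+07 m and GM = 1.062e+20 m³/s²:
T = 2π √((1.5e+07)³ / 1.062e+20) s
T ≈ 35.42 s = 35.42 seconds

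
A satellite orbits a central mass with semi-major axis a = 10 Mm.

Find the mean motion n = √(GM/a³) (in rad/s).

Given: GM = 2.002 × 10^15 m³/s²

Convert to SI: a = 10 Mm = 1e+07 m.
n = √(GM / a³).
n = √(2.002e+15 / (1e+07)³) rad/s ≈ 0.001415 rad/s.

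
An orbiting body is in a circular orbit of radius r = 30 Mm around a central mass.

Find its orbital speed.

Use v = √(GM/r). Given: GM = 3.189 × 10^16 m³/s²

Convert to SI: r = 30 Mm = 3e+07 m.
For a circular orbit, gravity supplies the centripetal force, so v = √(GM / r).
v = √(3.189e+16 / 3e+07) m/s ≈ 3.26e+04 m/s = 32.6 km/s.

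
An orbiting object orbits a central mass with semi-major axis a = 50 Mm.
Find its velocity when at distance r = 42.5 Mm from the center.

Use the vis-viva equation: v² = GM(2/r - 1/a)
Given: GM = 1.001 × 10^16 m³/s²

Convert to SI: a = 50 Mm = 5e+07 m; r = 42.5 Mm = 4.25e+07 m.
Vis-viva: v = √(GM · (2/r − 1/a)).
2/r − 1/a = 2/4.25e+07 − 1/5e+07 = 2.70588e-08 m⁻¹.
v = √(1.001e+16 · 2.70588e-08) m/s ≈ 1.646e+04 m/s = 16.46 km/s.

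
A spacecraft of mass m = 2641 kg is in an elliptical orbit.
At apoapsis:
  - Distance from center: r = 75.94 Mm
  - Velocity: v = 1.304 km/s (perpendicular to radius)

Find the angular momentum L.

Convert to SI: r = 75.94 Mm = 7.594e+07 m; v = 1.304 km/s = 1304 m/s.
Since v is perpendicular to r, L = m · v · r.
L = 2641 · 1304 · 7.594e+07 kg·m²/s ≈ 2.615e+14 kg·m²/s.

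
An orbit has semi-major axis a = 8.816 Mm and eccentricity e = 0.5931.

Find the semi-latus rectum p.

Convert to SI: a = 8.816 Mm = 8.816e+06 m.
p = a (1 − e²).
p = 8.816e+06 · (1 − (0.5931)²) = 8.816e+06 · 0.648232 ≈ 5.715e+06 m = 5.715 Mm.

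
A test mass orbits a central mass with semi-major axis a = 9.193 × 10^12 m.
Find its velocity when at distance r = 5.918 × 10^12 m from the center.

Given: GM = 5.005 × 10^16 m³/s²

Vis-viva: v = √(GM · (2/r − 1/a)).
2/r − 1/a = 2/5.918e+12 − 1/9.193e+12 = 2.29174e-13 m⁻¹.
v = √(5.005e+16 · 2.29174e-13) m/s ≈ 107.1 m/s = 107.1 m/s.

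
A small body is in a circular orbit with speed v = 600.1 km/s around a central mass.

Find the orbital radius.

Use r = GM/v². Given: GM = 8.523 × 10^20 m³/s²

Convert to SI: v = 600.1 km/s = 600100 m/s.
For a circular orbit, v² = GM / r, so r = GM / v².
r = 8.523e+20 / (600100)² m ≈ 2.367e+09 m = 2.367 × 10^9 m.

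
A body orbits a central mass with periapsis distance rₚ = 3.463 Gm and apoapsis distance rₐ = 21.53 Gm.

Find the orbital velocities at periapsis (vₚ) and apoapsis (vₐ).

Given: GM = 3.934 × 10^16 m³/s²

Convert to SI: rₚ = 3.463 Gm = 3.463e+09 m; rₐ = 21.53 Gm = 2.153e+10 m.
Use the vis-viva equation v² = GM(2/r − 1/a) with a = (rₚ + rₐ)/2 = (3.463e+09 + 2.153e+10)/2 = 1.24965e+10 m.
vₚ = √(GM · (2/rₚ − 1/a)) = √(3.934e+16 · (2/3.463e+09 − 1/1.24965e+10)) m/s ≈ 4424 m/s = 4.424 km/s.
vₐ = √(GM · (2/rₐ − 1/a)) = √(3.934e+16 · (2/2.153e+10 − 1/1.24965e+10)) m/s ≈ 711.6 m/s = 711.6 m/s.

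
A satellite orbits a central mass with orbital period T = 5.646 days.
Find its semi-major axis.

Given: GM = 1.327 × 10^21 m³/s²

Convert to SI: T = 5.646 days = 487814 s.
Invert Kepler's third law: a = (GM · T² / (4π²))^(1/3).
Substituting T = 487814 s and GM = 1.327e+21 m³/s²:
a = (1.327e+21 · (487814)² / (4π²))^(1/3) m
a ≈ 2e+10 m = 20 Gm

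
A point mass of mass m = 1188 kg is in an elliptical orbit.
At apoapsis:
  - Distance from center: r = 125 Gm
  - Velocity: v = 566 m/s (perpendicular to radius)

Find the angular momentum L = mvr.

Convert to SI: r = 125 Gm = 1.25e+11 m.
Since v is perpendicular to r, L = m · v · r.
L = 1188 · 566 · 1.25e+11 kg·m²/s ≈ 8.405e+16 kg·m²/s.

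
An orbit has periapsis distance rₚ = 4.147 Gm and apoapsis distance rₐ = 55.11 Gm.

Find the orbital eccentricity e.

Convert to SI: rₚ = 4.147 Gm = 4.147e+09 m; rₐ = 55.11 Gm = 5.511e+10 m.
e = (rₐ − rₚ) / (rₐ + rₚ).
e = (5.511e+10 − 4.147e+09) / (5.511e+10 + 4.147e+09) = 5.0963e+10 / 5.9257e+10 ≈ 0.86.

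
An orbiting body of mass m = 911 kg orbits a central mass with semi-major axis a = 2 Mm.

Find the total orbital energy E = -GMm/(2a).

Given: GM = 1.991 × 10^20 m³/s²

Convert to SI: a = 2 Mm = 2e+06 m.
E = −GMm / (2a).
E = −1.991e+20 · 911 / (2 · 2e+06) J ≈ -4.535e+16 J = -45.35 PJ.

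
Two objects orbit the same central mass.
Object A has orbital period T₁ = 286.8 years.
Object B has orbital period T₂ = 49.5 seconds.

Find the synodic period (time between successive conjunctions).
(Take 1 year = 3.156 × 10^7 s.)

Convert to SI: T₁ = 286.8 years = 9.05141e+09 s.
T_syn = |T₁ · T₂ / (T₁ − T₂)|.
T_syn = |9.05141e+09 · 49.5 / (9.05141e+09 − 49.5)| s ≈ 49.5 s = 49.5 seconds.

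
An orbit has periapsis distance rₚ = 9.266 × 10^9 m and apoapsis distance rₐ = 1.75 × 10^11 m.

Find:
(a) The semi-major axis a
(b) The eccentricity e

(a) a = (rₚ + rₐ) / 2 = (9.266e+09 + 1.75e+11) / 2 ≈ 9.213e+10 m = 9.213 × 10^10 m.
(b) e = (rₐ − rₚ) / (rₐ + rₚ) = (1.75e+11 − 9.266e+09) / (1.75e+11 + 9.266e+09) ≈ 0.8994.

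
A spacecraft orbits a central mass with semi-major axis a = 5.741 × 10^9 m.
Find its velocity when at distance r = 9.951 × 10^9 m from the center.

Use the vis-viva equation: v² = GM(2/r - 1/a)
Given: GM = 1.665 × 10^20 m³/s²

Vis-viva: v = √(GM · (2/r − 1/a)).
2/r − 1/a = 2/9.951e+09 − 1/5.741e+09 = 2.67991e-11 m⁻¹.
v = √(1.665e+20 · 2.67991e-11) m/s ≈ 6.68e+04 m/s = 66.8 km/s.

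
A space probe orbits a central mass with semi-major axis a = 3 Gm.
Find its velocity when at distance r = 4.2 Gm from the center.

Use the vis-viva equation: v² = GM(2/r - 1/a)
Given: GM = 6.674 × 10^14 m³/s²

Convert to SI: a = 3 Gm = 3e+09 m; r = 4.2 Gm = 4.2e+09 m.
Vis-viva: v = √(GM · (2/r − 1/a)).
2/r − 1/a = 2/4.2e+09 − 1/3e+09 = 1.42857e-10 m⁻¹.
v = √(6.674e+14 · 1.42857e-10) m/s ≈ 308.8 m/s = 308.8 m/s.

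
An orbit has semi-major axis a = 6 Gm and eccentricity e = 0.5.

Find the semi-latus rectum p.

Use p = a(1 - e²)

Convert to SI: a = 6 Gm = 6e+09 m.
p = a (1 − e²).
p = 6e+09 · (1 − (0.5)²) = 6e+09 · 0.75 ≈ 4.5e+09 m = 4.5 Gm.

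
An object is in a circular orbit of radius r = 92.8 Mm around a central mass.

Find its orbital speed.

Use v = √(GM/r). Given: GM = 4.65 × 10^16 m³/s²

Convert to SI: r = 92.8 Mm = 9.28e+07 m.
For a circular orbit, gravity supplies the centripetal force, so v = √(GM / r).
v = √(4.65e+16 / 9.28e+07) m/s ≈ 2.238e+04 m/s = 22.38 km/s.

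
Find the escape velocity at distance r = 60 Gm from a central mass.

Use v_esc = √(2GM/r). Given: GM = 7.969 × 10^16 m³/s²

Convert to SI: r = 60 Gm = 6e+10 m.
Escape velocity comes from setting total energy to zero: ½v² − GM/r = 0 ⇒ v_esc = √(2GM / r).
v_esc = √(2 · 7.969e+16 / 6e+10) m/s ≈ 1630 m/s = 1.63 km/s.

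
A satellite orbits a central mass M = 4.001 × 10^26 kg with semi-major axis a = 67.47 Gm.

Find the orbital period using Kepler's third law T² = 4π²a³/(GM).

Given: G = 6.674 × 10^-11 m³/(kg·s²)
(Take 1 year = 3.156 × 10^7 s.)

Convert to SI: a = 67.47 Gm = 6.747e+10 m.
GM = G · M = 6.674e-11 · 4.001e+26 = 2.67027e+16 m³/s².
Kepler's third law: T = 2π √(a³ / GM).
Substituting a = 6.747e+10 m and GM = 2.67027e+16 m³/s²:
T = 2π √((6.747e+10)³ / 2.67027e+16) s
T ≈ 6.739e+08 s = 21.35 years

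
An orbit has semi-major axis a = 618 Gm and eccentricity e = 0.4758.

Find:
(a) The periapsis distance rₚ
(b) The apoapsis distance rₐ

Convert to SI: a = 618 Gm = 6.18e+11 m.
(a) rₚ = a(1 − e) = 6.18e+11 · (1 − 0.4758) = 6.18e+11 · 0.5242 ≈ 3.24e+11 m = 324 Gm.
(b) rₐ = a(1 + e) = 6.18e+11 · (1 + 0.4758) = 6.18e+11 · 1.4758 ≈ 9.12e+11 m = 912 Gm.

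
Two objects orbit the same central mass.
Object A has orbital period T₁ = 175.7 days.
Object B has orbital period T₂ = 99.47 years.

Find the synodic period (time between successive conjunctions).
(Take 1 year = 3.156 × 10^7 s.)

Convert to SI: T₁ = 175.7 days = 1.51805e+07 s; T₂ = 99.47 years = 3.13927e+09 s.
T_syn = |T₁ · T₂ / (T₁ − T₂)|.
T_syn = |1.51805e+07 · 3.13927e+09 / (1.51805e+07 − 3.13927e+09)| s ≈ 1.525e+07 s = 176.6 days.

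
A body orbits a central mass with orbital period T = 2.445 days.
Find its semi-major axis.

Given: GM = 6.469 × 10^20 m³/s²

Convert to SI: T = 2.445 days = 211248 s.
Invert Kepler's third law: a = (GM · T² / (4π²))^(1/3).
Substituting T = 211248 s and GM = 6.469e+20 m³/s²:
a = (6.469e+20 · (211248)² / (4π²))^(1/3) m
a ≈ 9.009e+09 m = 9.009 Gm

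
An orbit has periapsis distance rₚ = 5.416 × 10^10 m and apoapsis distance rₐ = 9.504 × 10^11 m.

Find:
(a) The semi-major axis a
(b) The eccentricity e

(a) a = (rₚ + rₐ) / 2 = (5.416e+10 + 9.504e+11) / 2 ≈ 5.023e+11 m = 5.023 × 10^11 m.
(b) e = (rₐ − rₚ) / (rₐ + rₚ) = (9.504e+11 − 5.416e+10) / (9.504e+11 + 5.416e+10) ≈ 0.8922.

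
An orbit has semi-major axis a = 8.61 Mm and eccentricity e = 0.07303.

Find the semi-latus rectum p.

Convert to SI: a = 8.61 Mm = 8.61e+06 m.
p = a (1 − e²).
p = 8.61e+06 · (1 − (0.07303)²) = 8.61e+06 · 0.994667 ≈ 8.564e+06 m = 8.564 Mm.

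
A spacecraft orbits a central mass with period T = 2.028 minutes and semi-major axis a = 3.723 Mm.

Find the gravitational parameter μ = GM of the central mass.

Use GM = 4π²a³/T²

Convert to SI: T = 2.028 minutes = 121.68 s; a = 3.723 Mm = 3.723e+06 m.
GM = 4π² · a³ / T².
GM = 4π² · (3.723e+06)³ / (121.68)² m³/s² ≈ 1.376e+17 m³/s² = 1.376 × 10^17 m³/s².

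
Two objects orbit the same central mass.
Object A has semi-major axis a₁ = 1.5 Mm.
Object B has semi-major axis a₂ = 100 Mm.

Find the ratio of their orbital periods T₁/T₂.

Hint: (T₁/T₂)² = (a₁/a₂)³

Convert to SI: a₁ = 1.5 Mm = 1.5e+06 m; a₂ = 100 Mm = 1e+08 m.
From Kepler's third law, (T₁/T₂)² = (a₁/a₂)³, so T₁/T₂ = (a₁/a₂)^(3/2).
a₁/a₂ = 1.5e+06 / 1e+08 = 0.015.
T₁/T₂ = (0.015)^(3/2) ≈ 0.001837.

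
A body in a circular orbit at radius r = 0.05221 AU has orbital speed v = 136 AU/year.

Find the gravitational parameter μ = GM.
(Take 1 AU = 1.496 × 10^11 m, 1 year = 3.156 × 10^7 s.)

Convert to SI: r = 0.05221 AU = 7.81062e+09 m; v = 136 AU/year = 644664 m/s.
For a circular orbit v² = GM/r, so GM = v² · r.
GM = (644664)² · 7.81062e+09 m³/s² ≈ 3.246e+21 m³/s² = 3.246 × 10^21 m³/s².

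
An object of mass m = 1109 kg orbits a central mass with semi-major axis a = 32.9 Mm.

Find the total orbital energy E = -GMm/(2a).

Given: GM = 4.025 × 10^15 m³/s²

Convert to SI: a = 32.9 Mm = 3.29e+07 m.
E = −GMm / (2a).
E = −4.025e+15 · 1109 / (2 · 3.29e+07) J ≈ -6.784e+10 J = -67.84 GJ.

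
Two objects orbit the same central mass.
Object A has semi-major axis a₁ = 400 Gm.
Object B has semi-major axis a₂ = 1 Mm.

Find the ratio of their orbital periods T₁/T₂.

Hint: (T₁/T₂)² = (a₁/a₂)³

Convert to SI: a₁ = 400 Gm = 4e+11 m; a₂ = 1 Mm = 1e+06 m.
From Kepler's third law, (T₁/T₂)² = (a₁/a₂)³, so T₁/T₂ = (a₁/a₂)^(3/2).
a₁/a₂ = 4e+11 / 1e+06 = 400000.
T₁/T₂ = (400000)^(3/2) ≈ 2.53e+08.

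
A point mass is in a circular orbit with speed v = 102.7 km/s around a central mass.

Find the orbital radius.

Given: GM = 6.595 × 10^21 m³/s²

Convert to SI: v = 102.7 km/s = 102700 m/s.
For a circular orbit, v² = GM / r, so r = GM / v².
r = 6.595e+21 / (102700)² m ≈ 6.253e+11 m = 625.3 Gm.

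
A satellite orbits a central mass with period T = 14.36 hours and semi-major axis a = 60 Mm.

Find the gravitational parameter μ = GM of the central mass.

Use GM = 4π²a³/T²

Convert to SI: T = 14.36 hours = 51696 s; a = 60 Mm = 6e+07 m.
GM = 4π² · a³ / T².
GM = 4π² · (6e+07)³ / (51696)² m³/s² ≈ 3.191e+15 m³/s² = 3.191 × 10^15 m³/s².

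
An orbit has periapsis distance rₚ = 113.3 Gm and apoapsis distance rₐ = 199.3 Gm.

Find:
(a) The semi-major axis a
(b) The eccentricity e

Convert to SI: rₚ = 113.3 Gm = 1.133e+11 m; rₐ = 199.3 Gm = 1.993e+11 m.
(a) a = (rₚ + rₐ) / 2 = (1.133e+11 + 1.993e+11) / 2 ≈ 1.563e+11 m = 156.3 Gm.
(b) e = (rₐ − rₚ) / (rₐ + rₚ) = (1.993e+11 − 1.133e+11) / (1.993e+11 + 1.133e+11) ≈ 0.2751.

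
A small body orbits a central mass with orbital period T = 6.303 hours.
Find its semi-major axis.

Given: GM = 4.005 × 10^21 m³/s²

Convert to SI: T = 6.303 hours = 22690.8 s.
Invert Kepler's third law: a = (GM · T² / (4π²))^(1/3).
Substituting T = 22690.8 s and GM = 4.005e+21 m³/s²:
a = (4.005e+21 · (22690.8)² / (4π²))^(1/3) m
a ≈ 3.738e+09 m = 3.738 Gm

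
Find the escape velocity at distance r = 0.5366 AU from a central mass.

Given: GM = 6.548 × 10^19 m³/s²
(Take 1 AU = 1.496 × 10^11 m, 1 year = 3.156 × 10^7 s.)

Convert to SI: r = 0.5366 AU = 8.02754e+10 m.
Escape velocity comes from setting total energy to zero: ½v² − GM/r = 0 ⇒ v_esc = √(2GM / r).
v_esc = √(2 · 6.548e+19 / 8.02754e+10) m/s ≈ 4.039e+04 m/s = 8.521 AU/year.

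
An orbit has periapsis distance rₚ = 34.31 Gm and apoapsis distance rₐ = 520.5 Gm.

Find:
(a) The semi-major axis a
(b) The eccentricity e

Convert to SI: rₚ = 34.31 Gm = 3.431e+10 m; rₐ = 520.5 Gm = 5.205e+11 m.
(a) a = (rₚ + rₐ) / 2 = (3.431e+10 + 5.205e+11) / 2 ≈ 2.774e+11 m = 277.4 Gm.
(b) e = (rₐ − rₚ) / (rₐ + rₚ) = (5.205e+11 − 3.431e+10) / (5.205e+11 + 3.431e+10) ≈ 0.8763.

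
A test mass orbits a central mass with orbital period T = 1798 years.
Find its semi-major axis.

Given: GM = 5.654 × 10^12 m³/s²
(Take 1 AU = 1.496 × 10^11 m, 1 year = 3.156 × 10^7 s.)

Convert to SI: T = 1798 years = 5.67449e+10 s.
Invert Kepler's third law: a = (GM · T² / (4π²))^(1/3).
Substituting T = 5.67449e+10 s and GM = 5.654e+12 m³/s²:
a = (5.654e+12 · (5.67449e+10)² / (4π²))^(1/3) m
a ≈ 7.726e+10 m = 0.5164 AU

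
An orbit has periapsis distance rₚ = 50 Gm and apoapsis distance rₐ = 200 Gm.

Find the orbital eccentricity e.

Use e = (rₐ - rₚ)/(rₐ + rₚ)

Convert to SI: rₚ = 50 Gm = 5e+10 m; rₐ = 200 Gm = 2e+11 m.
e = (rₐ − rₚ) / (rₐ + rₚ).
e = (2e+11 − 5e+10) / (2e+11 + 5e+10) = 1.5e+11 / 2.5e+11 ≈ 0.6.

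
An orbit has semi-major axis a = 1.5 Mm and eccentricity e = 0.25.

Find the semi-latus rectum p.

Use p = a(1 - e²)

Convert to SI: a = 1.5 Mm = 1.5e+06 m.
p = a (1 − e²).
p = 1.5e+06 · (1 − (0.25)²) = 1.5e+06 · 0.9375 ≈ 1.406e+06 m = 1.406 Mm.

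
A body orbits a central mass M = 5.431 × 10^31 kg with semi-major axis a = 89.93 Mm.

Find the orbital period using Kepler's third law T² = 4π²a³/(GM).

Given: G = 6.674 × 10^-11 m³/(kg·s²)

Convert to SI: a = 89.93 Mm = 8.993e+07 m.
GM = G · M = 6.674e-11 · 5.431e+31 = 3.62465e+21 m³/s².
Kepler's third law: T = 2π √(a³ / GM).
Substituting a = 8.993e+07 m and GM = 3.62465e+21 m³/s²:
T = 2π √((8.993e+07)³ / 3.62465e+21) s
T ≈ 89 s = 1.483 minutes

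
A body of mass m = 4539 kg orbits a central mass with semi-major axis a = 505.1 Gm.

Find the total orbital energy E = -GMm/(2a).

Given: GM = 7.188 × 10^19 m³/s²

Convert to SI: a = 505.1 Gm = 5.051e+11 m.
E = −GMm / (2a).
E = −7.188e+19 · 4539 / (2 · 5.051e+11) J ≈ -3.23e+11 J = -323 GJ.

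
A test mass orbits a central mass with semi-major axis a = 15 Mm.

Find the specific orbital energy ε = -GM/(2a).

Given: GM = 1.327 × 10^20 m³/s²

Convert to SI: a = 15 Mm = 1.5e+07 m.
ε = −GM / (2a).
ε = −1.327e+20 / (2 · 1.5e+07) J/kg ≈ -4.423e+12 J/kg = -4423 GJ/kg.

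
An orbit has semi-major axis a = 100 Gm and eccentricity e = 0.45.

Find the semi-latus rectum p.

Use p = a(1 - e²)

Convert to SI: a = 100 Gm = 1e+11 m.
p = a (1 − e²).
p = 1e+11 · (1 − (0.45)²) = 1e+11 · 0.7975 ≈ 7.975e+10 m = 79.75 Gm.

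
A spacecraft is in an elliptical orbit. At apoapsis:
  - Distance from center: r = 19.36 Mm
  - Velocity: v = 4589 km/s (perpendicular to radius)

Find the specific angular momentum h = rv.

Convert to SI: r = 19.36 Mm = 1.936e+07 m; v = 4589 km/s = 4.589e+06 m/s.
With v perpendicular to r, h = r · v.
h = 1.936e+07 · 4.589e+06 m²/s ≈ 8.884e+13 m²/s.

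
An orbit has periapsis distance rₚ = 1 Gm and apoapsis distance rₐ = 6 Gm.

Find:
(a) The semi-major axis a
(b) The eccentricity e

Convert to SI: rₚ = 1 Gm = 1e+09 m; rₐ = 6 Gm = 6e+09 m.
(a) a = (rₚ + rₐ) / 2 = (1e+09 + 6e+09) / 2 ≈ 3.5e+09 m = 3.5 Gm.
(b) e = (rₐ − rₚ) / (rₐ + rₚ) = (6e+09 − 1e+09) / (6e+09 + 1e+09) ≈ 0.7143.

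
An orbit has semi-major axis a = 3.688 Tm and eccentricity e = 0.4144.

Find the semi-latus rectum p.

Convert to SI: a = 3.688 Tm = 3.688e+12 m.
p = a (1 − e²).
p = 3.688e+12 · (1 − (0.4144)²) = 3.688e+12 · 0.828273 ≈ 3.055e+12 m = 3.055 Tm.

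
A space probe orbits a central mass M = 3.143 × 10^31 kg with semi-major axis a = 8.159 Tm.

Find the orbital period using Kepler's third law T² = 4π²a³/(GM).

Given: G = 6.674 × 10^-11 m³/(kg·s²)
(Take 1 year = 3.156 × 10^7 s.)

Convert to SI: a = 8.159 Tm = 8.159e+12 m.
GM = G · M = 6.674e-11 · 3.143e+31 = 2.09764e+21 m³/s².
Kepler's third law: T = 2π √(a³ / GM).
Substituting a = 8.159e+12 m and GM = 2.09764e+21 m³/s²:
T = 2π √((8.159e+12)³ / 2.09764e+21) s
T ≈ 3.197e+09 s = 101.3 years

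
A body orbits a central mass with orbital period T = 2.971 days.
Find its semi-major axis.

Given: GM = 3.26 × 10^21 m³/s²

Convert to SI: T = 2.971 days = 256694 s.
Invert Kepler's third law: a = (GM · T² / (4π²))^(1/3).
Substituting T = 256694 s and GM = 3.26e+21 m³/s²:
a = (3.26e+21 · (256694)² / (4π²))^(1/3) m
a ≈ 1.759e+10 m = 17.59 Gm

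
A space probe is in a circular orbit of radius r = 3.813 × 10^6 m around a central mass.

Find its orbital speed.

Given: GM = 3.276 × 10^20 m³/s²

For a circular orbit, gravity supplies the centripetal force, so v = √(GM / r).
v = √(3.276e+20 / 3.813e+06) m/s ≈ 9.269e+06 m/s = 9269 km/s.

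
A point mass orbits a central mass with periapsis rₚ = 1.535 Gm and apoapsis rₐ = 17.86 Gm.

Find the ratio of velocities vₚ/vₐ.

Convert to SI: rₚ = 1.535 Gm = 1.535e+09 m; rₐ = 17.86 Gm = 1.786e+10 m.
Conservation of angular momentum gives rₚvₚ = rₐvₐ, so vₚ/vₐ = rₐ/rₚ.
vₚ/vₐ = 1.786e+10 / 1.535e+09 ≈ 11.64.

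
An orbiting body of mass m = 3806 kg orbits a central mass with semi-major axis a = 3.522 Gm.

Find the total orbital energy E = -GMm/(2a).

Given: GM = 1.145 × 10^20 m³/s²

Convert to SI: a = 3.522 Gm = 3.522e+09 m.
E = −GMm / (2a).
E = −1.145e+20 · 3806 / (2 · 3.522e+09) J ≈ -6.187e+13 J = -61.87 TJ.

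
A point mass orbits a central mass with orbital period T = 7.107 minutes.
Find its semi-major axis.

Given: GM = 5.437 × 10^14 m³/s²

Convert to SI: T = 7.107 minutes = 426.42 s.
Invert Kepler's third law: a = (GM · T² / (4π²))^(1/3).
Substituting T = 426.42 s and GM = 5.437e+14 m³/s²:
a = (5.437e+14 · (426.42)² / (4π²))^(1/3) m
a ≈ 1.358e+06 m = 1.358 Mm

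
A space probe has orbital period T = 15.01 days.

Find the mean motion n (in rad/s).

Convert to SI: T = 15.01 days = 1.29686e+06 s.
n = 2π / T.
n = 2π / 1.29686e+06 s ≈ 4.845e-06 rad/s.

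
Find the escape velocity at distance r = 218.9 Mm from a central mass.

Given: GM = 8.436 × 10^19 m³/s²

Convert to SI: r = 218.9 Mm = 2.189e+08 m.
Escape velocity comes from setting total energy to zero: ½v² − GM/r = 0 ⇒ v_esc = √(2GM / r).
v_esc = √(2 · 8.436e+19 / 2.189e+08) m/s ≈ 8.779e+05 m/s = 877.9 km/s.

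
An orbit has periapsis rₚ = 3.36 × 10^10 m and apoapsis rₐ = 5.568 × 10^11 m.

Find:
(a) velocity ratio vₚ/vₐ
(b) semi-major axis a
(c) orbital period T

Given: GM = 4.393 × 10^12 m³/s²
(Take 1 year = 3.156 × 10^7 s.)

(a) Conservation of angular momentum (rₚvₚ = rₐvₐ) gives vₚ/vₐ = rₐ/rₚ = 5.568e+11/3.36e+10 ≈ 16.57
(b) a = (rₚ + rₐ)/2 = (3.36e+10 + 5.568e+11)/2 ≈ 2.952e+11 m
(c) With a = (rₚ + rₐ)/2 = 2.952e+11 m, T = 2π √(a³/GM) = 2π √((2.952e+11)³/4.393e+12) s ≈ 4.808e+11 s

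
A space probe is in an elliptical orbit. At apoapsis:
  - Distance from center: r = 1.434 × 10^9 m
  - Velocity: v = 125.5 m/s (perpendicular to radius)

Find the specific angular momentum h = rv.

With v perpendicular to r, h = r · v.
h = 1.434e+09 · 125.5 m²/s ≈ 1.8e+11 m²/s.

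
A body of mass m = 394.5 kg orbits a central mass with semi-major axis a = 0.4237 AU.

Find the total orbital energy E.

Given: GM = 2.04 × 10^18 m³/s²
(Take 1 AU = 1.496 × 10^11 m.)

Convert to SI: a = 0.4237 AU = 6.33855e+10 m.
E = −GMm / (2a).
E = −2.04e+18 · 394.5 / (2 · 6.33855e+10) J ≈ -6.348e+09 J = -6.348 GJ.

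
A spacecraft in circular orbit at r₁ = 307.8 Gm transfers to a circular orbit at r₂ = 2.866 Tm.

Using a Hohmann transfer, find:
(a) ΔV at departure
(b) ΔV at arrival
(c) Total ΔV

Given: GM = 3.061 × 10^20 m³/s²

Convert to SI: r₁ = 307.8 Gm = 3.078e+11 m; r₂ = 2.866 Tm = 2.866e+12 m.
Transfer semi-major axis: a_t = (r₁ + r₂)/2 = (3.078e+11 + 2.866e+12)/2 = 1.5869e+12 m.
Circular speeds: v₁ = √(GM/r₁) = 31535.3 m/s, v₂ = √(GM/r₂) = 10334.6 m/s.
Transfer speeds (vis-viva v² = GM(2/r − 1/a_t)): v₁ᵗ = 42380 m/s, v₂ᵗ = 4551.48 m/s.
(a) ΔV₁ = |v₁ᵗ − v₁| ≈ 1.084e+04 m/s = 10.84 km/s.
(b) ΔV₂ = |v₂ − v₂ᵗ| ≈ 5783 m/s = 5.783 km/s.
(c) ΔV_total = ΔV₁ + ΔV₂ ≈ 1.663e+04 m/s = 16.63 km/s.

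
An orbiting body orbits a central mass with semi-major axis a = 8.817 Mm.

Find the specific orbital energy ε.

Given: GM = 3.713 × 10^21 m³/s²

Convert to SI: a = 8.817 Mm = 8.817e+06 m.
ε = −GM / (2a).
ε = −3.713e+21 / (2 · 8.817e+06) J/kg ≈ -2.106e+14 J/kg = -2.106e+05 GJ/kg.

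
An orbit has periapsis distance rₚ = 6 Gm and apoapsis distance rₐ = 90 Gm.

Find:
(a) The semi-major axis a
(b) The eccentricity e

Convert to SI: rₚ = 6 Gm = 6e+09 m; rₐ = 90 Gm = 9e+10 m.
(a) a = (rₚ + rₐ) / 2 = (6e+09 + 9e+10) / 2 ≈ 4.8e+10 m = 48 Gm.
(b) e = (rₐ − rₚ) / (rₐ + rₚ) = (9e+10 − 6e+09) / (9e+10 + 6e+09) ≈ 0.875.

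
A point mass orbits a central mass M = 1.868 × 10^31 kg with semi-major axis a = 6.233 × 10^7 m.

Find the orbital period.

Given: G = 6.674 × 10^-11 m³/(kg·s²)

GM = G · M = 6.674e-11 · 1.868e+31 = 1.2467e+21 m³/s².
Kepler's third law: T = 2π √(a³ / GM).
Substituting a = 6.233e+07 m and GM = 1.2467e+21 m³/s²:
T = 2π √((6.233e+07)³ / 1.2467e+21) s
T ≈ 87.57 s = 1.459 minutes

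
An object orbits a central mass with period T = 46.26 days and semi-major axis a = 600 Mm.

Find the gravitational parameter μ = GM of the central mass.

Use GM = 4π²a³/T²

Convert to SI: T = 46.26 days = 3.99686e+06 s; a = 600 Mm = 6e+08 m.
GM = 4π² · a³ / T².
GM = 4π² · (6e+08)³ / (3.99686e+06)² m³/s² ≈ 5.338e+14 m³/s² = 5.338 × 10^14 m³/s².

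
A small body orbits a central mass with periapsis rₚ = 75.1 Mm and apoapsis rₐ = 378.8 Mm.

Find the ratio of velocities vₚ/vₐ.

Convert to SI: rₚ = 75.1 Mm = 7.51e+07 m; rₐ = 378.8 Mm = 3.788e+08 m.
Conservation of angular momentum gives rₚvₚ = rₐvₐ, so vₚ/vₐ = rₐ/rₚ.
vₚ/vₐ = 3.788e+08 / 7.51e+07 ≈ 5.044.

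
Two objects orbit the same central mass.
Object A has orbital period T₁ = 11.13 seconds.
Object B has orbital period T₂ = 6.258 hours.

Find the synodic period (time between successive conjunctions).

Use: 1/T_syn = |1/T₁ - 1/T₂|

Convert to SI: T₂ = 6.258 hours = 22528.8 s.
T_syn = |T₁ · T₂ / (T₁ − T₂)|.
T_syn = |11.13 · 22528.8 / (11.13 − 22528.8)| s ≈ 11.14 s = 11.14 seconds.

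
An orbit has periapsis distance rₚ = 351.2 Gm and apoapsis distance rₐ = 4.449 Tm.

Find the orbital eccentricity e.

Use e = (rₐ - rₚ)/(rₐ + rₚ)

Convert to SI: rₚ = 351.2 Gm = 3.512e+11 m; rₐ = 4.449 Tm = 4.449e+12 m.
e = (rₐ − rₚ) / (rₐ + rₚ).
e = (4.449e+12 − 3.512e+11) / (4.449e+12 + 3.512e+11) = 4.0978e+12 / 4.8002e+12 ≈ 0.8537.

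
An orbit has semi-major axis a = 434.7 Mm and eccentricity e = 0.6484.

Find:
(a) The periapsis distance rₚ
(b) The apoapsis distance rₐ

Convert to SI: a = 434.7 Mm = 4.347e+08 m.
(a) rₚ = a(1 − e) = 4.347e+08 · (1 − 0.6484) = 4.347e+08 · 0.3516 ≈ 1.528e+08 m = 152.8 Mm.
(b) rₐ = a(1 + e) = 4.347e+08 · (1 + 0.6484) = 4.347e+08 · 1.6484 ≈ 7.166e+08 m = 716.6 Mm.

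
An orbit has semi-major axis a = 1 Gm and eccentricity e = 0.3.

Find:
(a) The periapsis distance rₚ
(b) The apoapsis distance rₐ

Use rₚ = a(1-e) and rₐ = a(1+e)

Convert to SI: a = 1 Gm = 1e+09 m.
(a) rₚ = a(1 − e) = 1e+09 · (1 − 0.3) = 1e+09 · 0.7 ≈ 7e+08 m = 700 Mm.
(b) rₐ = a(1 + e) = 1e+09 · (1 + 0.3) = 1e+09 · 1.3 ≈ 1.3e+09 m = 1.3 Gm.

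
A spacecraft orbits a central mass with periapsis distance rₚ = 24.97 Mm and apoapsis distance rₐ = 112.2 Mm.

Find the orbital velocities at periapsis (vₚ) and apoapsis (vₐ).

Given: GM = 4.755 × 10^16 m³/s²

Convert to SI: rₚ = 24.97 Mm = 2.497e+07 m; rₐ = 112.2 Mm = 1.122e+08 m.
Use the vis-viva equation v² = GM(2/r − 1/a) with a = (rₚ + rₐ)/2 = (2.497e+07 + 1.122e+08)/2 = 6.8585e+07 m.
vₚ = √(GM · (2/rₚ − 1/a)) = √(4.755e+16 · (2/2.497e+07 − 1/6.8585e+07)) m/s ≈ 5.581e+04 m/s = 55.81 km/s.
vₐ = √(GM · (2/rₐ − 1/a)) = √(4.755e+16 · (2/1.122e+08 − 1/6.8585e+07)) m/s ≈ 1.242e+04 m/s = 12.42 km/s.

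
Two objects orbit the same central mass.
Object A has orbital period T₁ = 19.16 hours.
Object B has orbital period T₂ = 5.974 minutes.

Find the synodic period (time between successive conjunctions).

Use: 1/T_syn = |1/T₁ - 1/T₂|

Convert to SI: T₁ = 19.16 hours = 68976 s; T₂ = 5.974 minutes = 358.44 s.
T_syn = |T₁ · T₂ / (T₁ − T₂)|.
T_syn = |68976 · 358.44 / (68976 − 358.44)| s ≈ 360.3 s = 6.005 minutes.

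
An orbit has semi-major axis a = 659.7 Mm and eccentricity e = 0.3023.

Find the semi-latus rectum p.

Convert to SI: a = 659.7 Mm = 6.597e+08 m.
p = a (1 − e²).
p = 6.597e+08 · (1 − (0.3023)²) = 6.597e+08 · 0.908615 ≈ 5.994e+08 m = 599.4 Mm.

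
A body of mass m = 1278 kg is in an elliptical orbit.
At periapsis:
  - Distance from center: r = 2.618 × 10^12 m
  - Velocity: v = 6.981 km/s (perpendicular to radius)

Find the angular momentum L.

Convert to SI: v = 6.981 km/s = 6981 m/s.
Since v is perpendicular to r, L = m · v · r.
L = 1278 · 6981 · 2.618e+12 kg·m²/s ≈ 2.336e+19 kg·m²/s.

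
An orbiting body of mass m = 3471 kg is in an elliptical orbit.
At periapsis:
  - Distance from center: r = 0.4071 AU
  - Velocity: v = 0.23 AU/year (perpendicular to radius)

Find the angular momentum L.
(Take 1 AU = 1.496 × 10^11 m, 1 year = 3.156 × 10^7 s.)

Convert to SI: r = 0.4071 AU = 6.09022e+10 m; v = 0.23 AU/year = 1090.24 m/s.
Since v is perpendicular to r, L = m · v · r.
L = 3471 · 1090.24 · 6.09022e+10 kg·m²/s ≈ 2.305e+17 kg·m²/s.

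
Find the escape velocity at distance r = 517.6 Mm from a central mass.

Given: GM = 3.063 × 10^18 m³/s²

Convert to SI: r = 517.6 Mm = 5.176e+08 m.
Escape velocity comes from setting total energy to zero: ½v² − GM/r = 0 ⇒ v_esc = √(2GM / r).
v_esc = √(2 · 3.063e+18 / 5.176e+08) m/s ≈ 1.088e+05 m/s = 108.8 km/s.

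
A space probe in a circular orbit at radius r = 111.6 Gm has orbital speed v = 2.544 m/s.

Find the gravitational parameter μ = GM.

Convert to SI: r = 111.6 Gm = 1.116e+11 m.
For a circular orbit v² = GM/r, so GM = v² · r.
GM = (2.544)² · 1.116e+11 m³/s² ≈ 7.223e+11 m³/s² = 7.223 × 10^11 m³/s².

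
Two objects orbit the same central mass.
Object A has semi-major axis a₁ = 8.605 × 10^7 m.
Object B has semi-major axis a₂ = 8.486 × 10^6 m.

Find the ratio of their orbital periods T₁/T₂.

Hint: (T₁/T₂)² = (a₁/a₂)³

From Kepler's third law, (T₁/T₂)² = (a₁/a₂)³, so T₁/T₂ = (a₁/a₂)^(3/2).
a₁/a₂ = 8.605e+07 / 8.486e+06 = 10.1402.
T₁/T₂ = (10.1402)^(3/2) ≈ 32.29.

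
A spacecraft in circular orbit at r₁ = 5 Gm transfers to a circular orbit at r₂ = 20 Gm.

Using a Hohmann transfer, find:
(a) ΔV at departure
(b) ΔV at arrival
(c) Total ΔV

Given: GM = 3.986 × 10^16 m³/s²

Convert to SI: r₁ = 5 Gm = 5e+09 m; r₂ = 20 Gm = 2e+10 m.
Transfer semi-major axis: a_t = (r₁ + r₂)/2 = (5e+09 + 2e+10)/2 = 1.25e+10 m.
Circular speeds: v₁ = √(GM/r₁) = 2823.47 m/s, v₂ = √(GM/r₂) = 1411.74 m/s.
Transfer speeds (vis-viva v² = GM(2/r − 1/a_t)): v₁ᵗ = 3571.44 m/s, v₂ᵗ = 892.861 m/s.
(a) ΔV₁ = |v₁ᵗ − v₁| ≈ 748 m/s = 748 m/s.
(b) ΔV₂ = |v₂ − v₂ᵗ| ≈ 518.9 m/s = 518.9 m/s.
(c) ΔV_total = ΔV₁ + ΔV₂ ≈ 1267 m/s = 1.267 km/s.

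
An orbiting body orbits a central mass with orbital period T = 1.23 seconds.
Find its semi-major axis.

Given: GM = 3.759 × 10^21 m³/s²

Invert Kepler's third law: a = (GM · T² / (4π²))^(1/3).
Substituting T = 1.23 s and GM = 3.759e+21 m³/s²:
a = (3.759e+21 · (1.23)² / (4π²))^(1/3) m
a ≈ 5.242e+06 m = 5.242 Mm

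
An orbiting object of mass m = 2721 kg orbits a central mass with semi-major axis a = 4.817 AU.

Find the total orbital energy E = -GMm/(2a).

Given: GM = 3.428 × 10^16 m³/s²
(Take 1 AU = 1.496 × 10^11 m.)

Convert to SI: a = 4.817 AU = 7.20623e+11 m.
E = −GMm / (2a).
E = −3.428e+16 · 2721 / (2 · 7.20623e+11) J ≈ -6.472e+07 J = -64.72 MJ.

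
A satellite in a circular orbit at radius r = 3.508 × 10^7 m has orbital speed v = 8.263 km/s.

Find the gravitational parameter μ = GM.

Convert to SI: v = 8.263 km/s = 8263 m/s.
For a circular orbit v² = GM/r, so GM = v² · r.
GM = (8263)² · 3.508e+07 m³/s² ≈ 2.395e+15 m³/s² = 2.395 × 10^15 m³/s².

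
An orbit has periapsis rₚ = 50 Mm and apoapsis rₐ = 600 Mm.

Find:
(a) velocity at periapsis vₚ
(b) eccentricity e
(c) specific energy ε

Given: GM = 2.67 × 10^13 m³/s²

Convert to SI: rₚ = 50 Mm = 5e+07 m; rₐ = 600 Mm = 6e+08 m.
(a) With a = (rₚ + rₐ)/2 = 3.25e+08 m, vₚ = √(GM (2/rₚ − 1/a)) = √(2.67e+13 · (2/5e+07 − 1/3.25e+08)) m/s ≈ 992.9 m/s
(b) e = (rₐ − rₚ)/(rₐ + rₚ) = (6e+08 − 5e+07)/(6e+08 + 5e+07) ≈ 0.8462
(c) With a = (rₚ + rₐ)/2 = 3.25e+08 m, ε = −GM/(2a) = −2.67e+13/(2 · 3.25e+08) J/kg ≈ -4.108e+04 J/kg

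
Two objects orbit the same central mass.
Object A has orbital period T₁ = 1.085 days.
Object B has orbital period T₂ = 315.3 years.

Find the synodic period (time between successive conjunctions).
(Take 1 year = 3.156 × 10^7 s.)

Convert to SI: T₁ = 1.085 days = 93744 s; T₂ = 315.3 years = 9.95087e+09 s.
T_syn = |T₁ · T₂ / (T₁ − T₂)|.
T_syn = |93744 · 9.95087e+09 / (93744 − 9.95087e+09)| s ≈ 9.374e+04 s = 1.085 days.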